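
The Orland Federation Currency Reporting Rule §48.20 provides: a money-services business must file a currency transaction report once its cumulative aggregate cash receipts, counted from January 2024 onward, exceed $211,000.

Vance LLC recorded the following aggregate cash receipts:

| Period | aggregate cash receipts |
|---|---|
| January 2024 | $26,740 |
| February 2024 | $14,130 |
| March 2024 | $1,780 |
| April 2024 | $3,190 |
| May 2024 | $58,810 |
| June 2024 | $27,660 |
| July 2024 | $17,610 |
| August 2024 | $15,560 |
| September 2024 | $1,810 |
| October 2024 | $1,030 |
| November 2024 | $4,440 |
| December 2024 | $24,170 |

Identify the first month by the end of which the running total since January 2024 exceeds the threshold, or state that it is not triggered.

Through January 2024: $26,740
Through February 2024: $40,870
Through March 2024: $42,650
Through April 2024: $45,840
Through May 2024: $104,650
Through June 2024: $132,310
Through July 2024: $149,920
Through August 2024: $165,480
Through September 2024: $167,290
Through October 2024: $168,320
Through November 2024: $172,760
Through December 2024: $196,930
Final cumulative total $196,930 ≤ $211,000; the threshold is never exceeded.

Not triggered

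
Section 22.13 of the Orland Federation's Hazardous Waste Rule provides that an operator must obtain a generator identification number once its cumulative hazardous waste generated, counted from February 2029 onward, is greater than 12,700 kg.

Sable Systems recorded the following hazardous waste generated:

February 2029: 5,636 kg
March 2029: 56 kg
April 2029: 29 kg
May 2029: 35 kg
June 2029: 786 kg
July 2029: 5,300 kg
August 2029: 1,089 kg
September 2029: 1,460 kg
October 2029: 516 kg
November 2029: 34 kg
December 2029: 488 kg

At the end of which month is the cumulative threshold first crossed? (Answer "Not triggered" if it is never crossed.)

Through February 2029: 5,636 kg
Through March 2029: 5,692 kg
Through April 2029: 5,721 kg
Through May 2029: 5,756 kg
Through June 2029: 6,542 kg
Through July 2029: 11,842 kg
Through August 2029: 12,931 kg ← exceeds threshold

August 2029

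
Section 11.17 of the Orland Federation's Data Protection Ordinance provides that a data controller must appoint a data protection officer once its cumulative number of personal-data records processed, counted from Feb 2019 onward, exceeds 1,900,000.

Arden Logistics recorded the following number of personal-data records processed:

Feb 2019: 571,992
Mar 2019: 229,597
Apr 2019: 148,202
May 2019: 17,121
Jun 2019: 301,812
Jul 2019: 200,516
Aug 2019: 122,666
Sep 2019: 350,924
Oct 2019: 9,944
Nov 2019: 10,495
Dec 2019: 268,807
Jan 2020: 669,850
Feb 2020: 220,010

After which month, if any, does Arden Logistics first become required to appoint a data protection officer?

Sep 2019

Through Feb 2019: 571,992
Through Mar 2019: 801,589
Through Apr 2019: 949,791
Through May 2019: 966,912
Through Jun 2019: 1,268,724
Through Jul 2019: 1,469,240
Through Aug 2019: 1,591,906
Through Sep 2019: 1,942,830 ← exceeds threshold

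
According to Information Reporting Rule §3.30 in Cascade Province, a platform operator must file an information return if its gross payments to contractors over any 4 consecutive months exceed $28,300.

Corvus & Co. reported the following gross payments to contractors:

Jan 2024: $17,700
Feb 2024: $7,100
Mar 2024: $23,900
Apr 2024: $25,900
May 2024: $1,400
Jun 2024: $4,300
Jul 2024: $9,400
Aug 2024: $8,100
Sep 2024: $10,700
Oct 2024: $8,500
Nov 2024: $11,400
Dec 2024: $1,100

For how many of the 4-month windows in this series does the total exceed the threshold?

8

Jan 2024–Apr 2024: $17,700 + $7,100 + $23,900 + $25,900 = $74,600 (over)
Feb 2024–May 2024: $7,100 + $23,900 + $25,900 + $1,400 = $58,300 (over)
Mar 2024–Jun 2024: $23,900 + $25,900 + $1,400 + $4,300 = $55,500 (over)
Apr 2024–Jul 2024: $25,900 + $1,400 + $4,300 + $9,400 = $41,000 (over)
May 2024–Aug 2024: $1,400 + $4,300 + $9,400 + $8,100 = $23,200 (under)
Jun 2024–Sep 2024: $4,300 + $9,400 + $8,100 + $10,700 = $32,500 (over)
Jul 2024–Oct 2024: $9,400 + $8,100 + $10,700 + $8,500 = $36,700 (over)
Aug 2024–Nov 2024: $8,100 + $10,700 + $8,500 + $11,400 = $38,700 (over)
Sep 2024–Dec 2024: $10,700 + $8,500 + $11,400 + $1,100 = $31,700 (over)
8 windows exceed the threshold.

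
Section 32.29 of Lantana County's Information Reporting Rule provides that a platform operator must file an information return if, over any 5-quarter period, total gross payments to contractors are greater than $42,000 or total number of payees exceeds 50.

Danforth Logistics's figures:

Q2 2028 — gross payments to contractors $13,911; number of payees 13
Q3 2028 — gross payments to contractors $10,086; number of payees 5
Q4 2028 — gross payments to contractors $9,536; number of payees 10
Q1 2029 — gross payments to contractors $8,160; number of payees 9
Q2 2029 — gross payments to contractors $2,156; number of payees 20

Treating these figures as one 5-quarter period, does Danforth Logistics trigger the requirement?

Total gross payments to contractors: $13,911 + $10,086 + $9,536 + $8,160 + $2,156 = $43,849 (> $42,000).
Total number of payees: 13 + 5 + 10 + 9 + 20 = 57 (> 50).
The test is 'or': at least one threshold is exceeded.

Yes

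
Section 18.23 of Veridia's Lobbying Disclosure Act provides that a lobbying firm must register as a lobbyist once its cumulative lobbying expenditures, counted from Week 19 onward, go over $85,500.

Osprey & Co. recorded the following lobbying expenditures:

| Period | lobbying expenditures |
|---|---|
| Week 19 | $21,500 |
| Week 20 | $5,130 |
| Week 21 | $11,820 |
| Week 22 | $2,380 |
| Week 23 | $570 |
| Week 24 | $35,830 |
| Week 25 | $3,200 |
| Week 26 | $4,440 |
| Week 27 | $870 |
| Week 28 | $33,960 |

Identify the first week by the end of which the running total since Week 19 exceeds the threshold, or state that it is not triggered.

Through Week 19: $21,500
Through Week 20: $26,630
Through Week 21: $38,450
Through Week 22: $40,830
Through Week 23: $41,400
Through Week 24: $77,230
Through Week 25: $80,430
Through Week 26: $84,870
Through Week 27: $85,740 ← exceeds threshold

Week 27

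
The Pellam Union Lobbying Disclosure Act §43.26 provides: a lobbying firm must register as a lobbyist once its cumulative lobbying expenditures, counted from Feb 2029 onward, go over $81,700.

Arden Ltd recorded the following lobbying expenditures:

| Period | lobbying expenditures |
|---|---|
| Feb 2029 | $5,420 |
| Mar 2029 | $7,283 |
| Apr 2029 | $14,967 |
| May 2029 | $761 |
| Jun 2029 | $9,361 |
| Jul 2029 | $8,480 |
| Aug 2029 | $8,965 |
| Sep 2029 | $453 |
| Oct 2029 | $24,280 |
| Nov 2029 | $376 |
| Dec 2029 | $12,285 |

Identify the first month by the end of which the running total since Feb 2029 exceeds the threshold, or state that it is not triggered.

Dec 2029

Through Feb 2029: $5,420
Through Mar 2029: $12,703
Through Apr 2029: $27,670
Through May 2029: $28,431
Through Jun 2029: $37,792
Through Jul 2029: $46,272
Through Aug 2029: $55,237
Through Sep 2029: $55,690
Through Oct 2029: $79,970
Through Nov 2029: $80,346
Through Dec 2029: $92,631 ← exceeds threshold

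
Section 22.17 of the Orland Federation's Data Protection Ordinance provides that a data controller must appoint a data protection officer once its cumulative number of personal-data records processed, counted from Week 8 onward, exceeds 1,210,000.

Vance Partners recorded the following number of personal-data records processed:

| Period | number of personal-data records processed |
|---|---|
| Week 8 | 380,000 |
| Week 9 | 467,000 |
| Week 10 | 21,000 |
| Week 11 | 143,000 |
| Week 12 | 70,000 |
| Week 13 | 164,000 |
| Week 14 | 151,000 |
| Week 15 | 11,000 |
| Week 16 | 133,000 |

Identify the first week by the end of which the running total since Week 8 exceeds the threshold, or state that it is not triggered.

Week 13

Through Week 8: 380,000
Through Week 9: 847,000
Through Week 10: 868,000
Through Week 11: 1,011,000
Through Week 12: 1,081,000
Through Week 13: 1,245,000 ← exceeds threshold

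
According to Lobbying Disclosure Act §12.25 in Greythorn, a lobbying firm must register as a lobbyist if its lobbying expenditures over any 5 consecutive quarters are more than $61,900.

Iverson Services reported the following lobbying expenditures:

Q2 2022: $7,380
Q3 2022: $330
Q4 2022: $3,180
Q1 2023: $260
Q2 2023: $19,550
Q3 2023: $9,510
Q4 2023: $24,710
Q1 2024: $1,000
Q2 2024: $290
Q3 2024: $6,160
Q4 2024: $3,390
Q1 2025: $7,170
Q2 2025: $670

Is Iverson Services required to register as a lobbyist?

Q2 2022–Q2 2023: $7,380 + $330 + $3,180 + $260 + $19,550 = $30,700 (under)
Q3 2022–Q3 2023: $330 + $3,180 + $260 + $19,550 + $9,510 = $32,830 (under)
Q4 2022–Q4 2023: $3,180 + $260 + $19,550 + $9,510 + $24,710 = $57,210 (under)
Q1 2023–Q1 2024: $260 + $19,550 + $9,510 + $24,710 + $1,000 = $55,030 (under)
Q2 2023–Q2 2024: $19,550 + $9,510 + $24,710 + $1,000 + $290 = $55,060 (under)
Q3 2023–Q3 2024: $9,510 + $24,710 + $1,000 + $290 + $6,160 = $41,670 (under)
Q4 2023–Q4 2024: $24,710 + $1,000 + $290 + $6,160 + $3,390 = $35,550 (under)
Q1 2024–Q1 2025: $1,000 + $290 + $6,160 + $3,390 + $7,170 = $18,010 (under)
Q2 2024–Q2 2025: $290 + $6,160 + $3,390 + $7,170 + $670 = $17,680 (under)
No window exceeds $61,900.

No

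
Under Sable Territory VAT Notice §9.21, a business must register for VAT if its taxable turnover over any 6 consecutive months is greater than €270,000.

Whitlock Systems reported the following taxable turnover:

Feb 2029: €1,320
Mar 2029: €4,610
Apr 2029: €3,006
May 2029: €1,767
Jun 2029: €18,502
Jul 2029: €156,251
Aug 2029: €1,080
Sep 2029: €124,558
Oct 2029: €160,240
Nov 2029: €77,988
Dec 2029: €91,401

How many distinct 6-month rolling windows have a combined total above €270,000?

Feb 2029–Jul 2029: €1,320 + €4,610 + €3,006 + €1,767 + €18,502 + €156,251 = €185,456 (under)
Mar 2029–Aug 2029: €4,610 + €3,006 + €1,767 + €18,502 + €156,251 + €1,080 = €185,216 (under)
Apr 2029–Sep 2029: €3,006 + €1,767 + €18,502 + €156,251 + €1,080 + €124,558 = €305,164 (over)
May 2029–Oct 2029: €1,767 + €18,502 + €156,251 + €1,080 + €124,558 + €160,240 = €462,398 (over)
Jun 2029–Nov 2029: €18,502 + €156,251 + €1,080 + €124,558 + €160,240 + €77,988 = €538,619 (over)
Jul 2029–Dec 2029: €156,251 + €1,080 + €124,558 + €160,240 + €77,988 + €91,401 = €611,518 (over)
4 windows exceed the threshold.

4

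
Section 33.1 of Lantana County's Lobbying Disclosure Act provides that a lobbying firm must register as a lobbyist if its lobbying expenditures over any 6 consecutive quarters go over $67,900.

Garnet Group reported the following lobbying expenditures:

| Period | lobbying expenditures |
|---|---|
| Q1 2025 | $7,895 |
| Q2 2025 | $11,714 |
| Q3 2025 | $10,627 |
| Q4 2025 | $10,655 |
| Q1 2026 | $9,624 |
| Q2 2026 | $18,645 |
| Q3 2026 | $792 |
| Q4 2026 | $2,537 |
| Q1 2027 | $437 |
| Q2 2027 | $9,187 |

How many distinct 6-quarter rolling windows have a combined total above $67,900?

1

Q1 2025–Q2 2026: $7,895 + $11,714 + $10,627 + $10,655 + $9,624 + $18,645 = $69,160 (over)
Q2 2025–Q3 2026: $11,714 + $10,627 + $10,655 + $9,624 + $18,645 + $792 = $62,057 (under)
Q3 2025–Q4 2026: $10,627 + $10,655 + $9,624 + $18,645 + $792 + $2,537 = $52,880 (under)
Q4 2025–Q1 2027: $10,655 + $9,624 + $18,645 + $792 + $2,537 + $437 = $42,690 (under)
Q1 2026–Q2 2027: $9,624 + $18,645 + $792 + $2,537 + $437 + $9,187 = $41,222 (under)
1 window exceeds the threshold.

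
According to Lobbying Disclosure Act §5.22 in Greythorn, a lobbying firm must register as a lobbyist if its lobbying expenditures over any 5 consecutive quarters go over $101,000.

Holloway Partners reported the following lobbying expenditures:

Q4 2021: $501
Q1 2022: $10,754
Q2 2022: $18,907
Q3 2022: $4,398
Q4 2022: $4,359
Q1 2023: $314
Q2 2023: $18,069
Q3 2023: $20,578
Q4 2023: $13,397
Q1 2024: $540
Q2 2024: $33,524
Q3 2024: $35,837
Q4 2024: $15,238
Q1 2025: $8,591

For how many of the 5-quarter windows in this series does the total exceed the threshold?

Q4 2021–Q4 2022: $501 + $10,754 + $18,907 + $4,398 + $4,359 = $38,919 (under)
Q1 2022–Q1 2023: $10,754 + $18,907 + $4,398 + $4,359 + $314 = $38,732 (under)
Q2 2022–Q2 2023: $18,907 + $4,398 + $4,359 + $314 + $18,069 = $46,047 (under)
Q3 2022–Q3 2023: $4,398 + $4,359 + $314 + $18,069 + $20,578 = $47,718 (under)
Q4 2022–Q4 2023: $4,359 + $314 + $18,069 + $20,578 + $13,397 = $56,717 (under)
Q1 2023–Q1 2024: $314 + $18,069 + $20,578 + $13,397 + $540 = $52,898 (under)
Q2 2023–Q2 2024: $18,069 + $20,578 + $13,397 + $540 + $33,524 = $86,108 (under)
Q3 2023–Q3 2024: $20,578 + $13,397 + $540 + $33,524 + $35,837 = $103,876 (over)
Q4 2023–Q4 2024: $13,397 + $540 + $33,524 + $35,837 + $15,238 = $98,536 (under)
Q1 2024–Q1 2025: $540 + $33,524 + $35,837 + $15,238 + $8,591 = $93,730 (under)
1 window exceeds the threshold.

1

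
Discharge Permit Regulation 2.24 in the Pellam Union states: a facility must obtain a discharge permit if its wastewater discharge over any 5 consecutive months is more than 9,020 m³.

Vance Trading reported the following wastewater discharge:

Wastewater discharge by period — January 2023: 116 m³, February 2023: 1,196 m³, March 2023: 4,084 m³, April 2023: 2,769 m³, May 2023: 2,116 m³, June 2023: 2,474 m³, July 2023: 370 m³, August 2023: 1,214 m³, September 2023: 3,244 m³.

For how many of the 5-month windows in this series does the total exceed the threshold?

4

January 2023–May 2023: 116 m³ + 1,196 m³ + 4,084 m³ + 2,769 m³ + 2,116 m³ = 10,281 m³ (over)
February 2023–June 2023: 1,196 m³ + 4,084 m³ + 2,769 m³ + 2,116 m³ + 2,474 m³ = 12,639 m³ (over)
March 2023–July 2023: 4,084 m³ + 2,769 m³ + 2,116 m³ + 2,474 m³ + 370 m³ = 11,813 m³ (over)
April 2023–August 2023: 2,769 m³ + 2,116 m³ + 2,474 m³ + 370 m³ + 1,214 m³ = 8,943 m³ (under)
May 2023–September 2023: 2,116 m³ + 2,474 m³ + 370 m³ + 1,214 m³ + 3,244 m³ = 9,418 m³ (over)
4 windows exceed the threshold.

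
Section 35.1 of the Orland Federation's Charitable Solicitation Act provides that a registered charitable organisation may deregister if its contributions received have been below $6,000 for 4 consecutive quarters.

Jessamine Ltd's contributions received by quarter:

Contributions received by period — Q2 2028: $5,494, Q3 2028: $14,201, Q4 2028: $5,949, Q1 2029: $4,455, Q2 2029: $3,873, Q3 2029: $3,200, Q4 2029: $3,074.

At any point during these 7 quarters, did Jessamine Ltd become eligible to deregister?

Quarters below $6,000: Q2 2028, Q4 2028, Q1 2029, Q2 2029, Q3 2029, Q4 2029.
Longest run of consecutive quarters below the threshold: 5.
5 ≥ 4, so Jessamine Ltd became eligible.

Yes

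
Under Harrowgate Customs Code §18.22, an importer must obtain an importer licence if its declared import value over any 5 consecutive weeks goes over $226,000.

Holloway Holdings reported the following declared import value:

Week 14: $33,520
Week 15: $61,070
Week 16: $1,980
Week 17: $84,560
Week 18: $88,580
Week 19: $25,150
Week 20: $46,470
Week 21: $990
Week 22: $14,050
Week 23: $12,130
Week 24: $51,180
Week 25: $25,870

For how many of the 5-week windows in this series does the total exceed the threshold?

Week 14–Week 18: $33,520 + $61,070 + $1,980 + $84,560 + $88,580 = $269,710 (over)
Week 15–Week 19: $61,070 + $1,980 + $84,560 + $88,580 + $25,150 = $261,340 (over)
Week 16–Week 20: $1,980 + $84,560 + $88,580 + $25,150 + $46,470 = $246,740 (over)
Week 17–Week 21: $84,560 + $88,580 + $25,150 + $46,470 + $990 = $245,750 (over)
Week 18–Week 22: $88,580 + $25,150 + $46,470 + $990 + $14,050 = $175,240 (under)
Week 19–Week 23: $25,150 + $46,470 + $990 + $14,050 + $12,130 = $98,790 (under)
Week 20–Week 24: $46,470 + $990 + $14,050 + $12,130 + $51,180 = $124,820 (under)
Week 21–Week 25: $990 + $14,050 + $12,130 + $51,180 + $25,870 = $104,220 (under)
4 windows exceed the threshold.

4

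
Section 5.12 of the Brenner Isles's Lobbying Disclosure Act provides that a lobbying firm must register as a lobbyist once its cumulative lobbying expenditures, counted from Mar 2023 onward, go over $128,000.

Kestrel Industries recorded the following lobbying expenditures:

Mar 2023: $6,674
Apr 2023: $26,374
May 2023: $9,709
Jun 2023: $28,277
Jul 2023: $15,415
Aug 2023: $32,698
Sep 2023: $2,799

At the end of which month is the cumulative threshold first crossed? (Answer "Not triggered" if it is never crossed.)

Not triggered

Through Mar 2023: $6,674
Through Apr 2023: $33,048
Through May 2023: $42,757
Through Jun 2023: $71,034
Through Jul 2023: $86,449
Through Aug 2023: $119,147
Through Sep 2023: $121,946
Final cumulative total $121,946 ≤ $128,000; the threshold is never exceeded.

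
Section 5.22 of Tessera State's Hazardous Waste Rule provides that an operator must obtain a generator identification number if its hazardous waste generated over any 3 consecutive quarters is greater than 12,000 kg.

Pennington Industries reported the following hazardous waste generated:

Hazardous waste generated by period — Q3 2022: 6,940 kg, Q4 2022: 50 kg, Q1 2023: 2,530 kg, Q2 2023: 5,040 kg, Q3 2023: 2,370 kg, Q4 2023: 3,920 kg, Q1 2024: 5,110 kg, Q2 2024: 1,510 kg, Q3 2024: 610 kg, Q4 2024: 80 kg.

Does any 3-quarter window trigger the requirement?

Q3 2022–Q1 2023: 6,940 kg + 50 kg + 2,530 kg = 9,520 kg (under)
Q4 2022–Q2 2023: 50 kg + 2,530 kg + 5,040 kg = 7,620 kg (under)
Q1 2023–Q3 2023: 2,530 kg + 5,040 kg + 2,370 kg = 9,940 kg (under)
Q2 2023–Q4 2023: 5,040 kg + 2,370 kg + 3,920 kg = 11,330 kg (under)
Q3 2023–Q1 2024: 2,370 kg + 3,920 kg + 5,110 kg = 11,400 kg (under)
Q4 2023–Q2 2024: 3,920 kg + 5,110 kg + 1,510 kg = 10,540 kg (under)
Q1 2024–Q3 2024: 5,110 kg + 1,510 kg + 610 kg = 7,230 kg (under)
Q2 2024–Q4 2024: 1,510 kg + 610 kg + 80 kg = 2,200 kg (under)
No window exceeds 12,000 kg.

No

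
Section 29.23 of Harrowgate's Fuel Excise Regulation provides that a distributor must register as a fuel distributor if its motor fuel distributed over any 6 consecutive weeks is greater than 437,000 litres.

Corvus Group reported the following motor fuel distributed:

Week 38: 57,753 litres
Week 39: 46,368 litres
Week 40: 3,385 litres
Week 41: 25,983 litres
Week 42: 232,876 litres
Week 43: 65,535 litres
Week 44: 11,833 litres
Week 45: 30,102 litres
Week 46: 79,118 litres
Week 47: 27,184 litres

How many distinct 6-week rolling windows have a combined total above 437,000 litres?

Week 38–Week 43: 57,753 litres + 46,368 litres + 3,385 litres + 25,983 litres + 232,876 litres + 65,535 litres = 431,900 litres (under)
Week 39–Week 44: 46,368 litres + 3,385 litres + 25,983 litres + 232,876 litres + 65,535 litres + 11,833 litres = 385,980 litres (under)
Week 40–Week 45: 3,385 litres + 25,983 litres + 232,876 litres + 65,535 litres + 11,833 litres + 30,102 litres = 369,714 litres (under)
Week 41–Week 46: 25,983 litres + 232,876 litres + 65,535 litres + 11,833 litres + 30,102 litres + 79,118 litres = 445,447 litres (over)
Week 42–Week 47: 232,876 litres + 65,535 litres + 11,833 litres + 30,102 litres + 79,118 litres + 27,184 litres = 446,648 litres (over)
2 windows exceed the threshold.

2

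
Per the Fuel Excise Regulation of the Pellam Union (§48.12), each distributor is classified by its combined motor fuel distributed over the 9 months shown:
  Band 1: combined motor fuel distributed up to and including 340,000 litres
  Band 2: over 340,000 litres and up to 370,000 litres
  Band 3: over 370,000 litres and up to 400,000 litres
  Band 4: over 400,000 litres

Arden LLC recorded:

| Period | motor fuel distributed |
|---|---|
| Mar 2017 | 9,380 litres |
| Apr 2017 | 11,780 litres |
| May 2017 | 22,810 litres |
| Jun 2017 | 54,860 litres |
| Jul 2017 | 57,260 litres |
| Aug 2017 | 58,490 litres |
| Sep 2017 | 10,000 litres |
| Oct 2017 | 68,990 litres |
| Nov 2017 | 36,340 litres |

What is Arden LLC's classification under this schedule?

Combined motor fuel distributed: 9,380 litres + 11,780 litres + 22,810 litres + 54,860 litres + 57,260 litres + 58,490 litres + 10,000 litres + 68,990 litres + 36,340 litres = 329,910 litres.
329,910 litres ≤ 340,000 litres, so Band 1 applies.

Band 1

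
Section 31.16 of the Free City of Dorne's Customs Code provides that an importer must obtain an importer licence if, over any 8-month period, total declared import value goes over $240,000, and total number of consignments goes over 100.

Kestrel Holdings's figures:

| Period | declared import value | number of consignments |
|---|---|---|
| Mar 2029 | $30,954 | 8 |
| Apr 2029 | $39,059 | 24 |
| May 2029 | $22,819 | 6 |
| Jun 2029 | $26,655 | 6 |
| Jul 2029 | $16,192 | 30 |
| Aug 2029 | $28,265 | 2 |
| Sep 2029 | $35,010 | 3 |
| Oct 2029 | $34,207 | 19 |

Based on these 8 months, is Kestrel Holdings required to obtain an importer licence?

No

Total declared import value: $30,954 + $39,059 + $22,819 + $26,655 + $16,192 + $28,265 + $35,010 + $34,207 = $233,161 (≤ $240,000).
Total number of consignments: 8 + 24 + 6 + 6 + 30 + 2 + 3 + 19 = 98 (≤ 100).
The test is 'and': the rule requires both, and at least one is not exceeded.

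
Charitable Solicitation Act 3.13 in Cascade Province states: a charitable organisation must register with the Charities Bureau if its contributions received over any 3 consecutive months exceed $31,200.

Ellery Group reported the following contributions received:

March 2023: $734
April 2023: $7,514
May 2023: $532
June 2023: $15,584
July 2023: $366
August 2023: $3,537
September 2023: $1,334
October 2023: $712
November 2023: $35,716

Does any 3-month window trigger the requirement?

March 2023–May 2023: $734 + $7,514 + $532 = $8,780 (under)
April 2023–June 2023: $7,514 + $532 + $15,584 = $23,630 (under)
May 2023–July 2023: $532 + $15,584 + $366 = $16,482 (under)
June 2023–August 2023: $15,584 + $366 + $3,537 = $19,487 (under)
July 2023–September 2023: $366 + $3,537 + $1,334 = $5,237 (under)
August 2023–October 2023: $3,537 + $1,334 + $712 = $5,583 (under)
September 2023–November 2023: $1,334 + $712 + $35,716 = $37,762 (over)
At least one window exceeds $31,200.

Yes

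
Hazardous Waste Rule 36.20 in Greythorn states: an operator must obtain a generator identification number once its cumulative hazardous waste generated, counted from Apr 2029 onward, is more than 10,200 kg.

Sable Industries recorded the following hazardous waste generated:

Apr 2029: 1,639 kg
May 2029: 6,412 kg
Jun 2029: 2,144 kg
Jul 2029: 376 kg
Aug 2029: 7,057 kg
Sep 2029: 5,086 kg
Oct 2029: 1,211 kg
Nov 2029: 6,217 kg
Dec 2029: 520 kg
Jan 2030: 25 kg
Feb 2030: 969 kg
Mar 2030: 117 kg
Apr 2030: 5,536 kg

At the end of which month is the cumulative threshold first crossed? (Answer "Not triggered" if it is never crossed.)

Jul 2029

Through Apr 2029: 1,639 kg
Through May 2029: 8,051 kg
Through Jun 2029: 10,195 kg
Through Jul 2029: 10,571 kg ← exceeds threshold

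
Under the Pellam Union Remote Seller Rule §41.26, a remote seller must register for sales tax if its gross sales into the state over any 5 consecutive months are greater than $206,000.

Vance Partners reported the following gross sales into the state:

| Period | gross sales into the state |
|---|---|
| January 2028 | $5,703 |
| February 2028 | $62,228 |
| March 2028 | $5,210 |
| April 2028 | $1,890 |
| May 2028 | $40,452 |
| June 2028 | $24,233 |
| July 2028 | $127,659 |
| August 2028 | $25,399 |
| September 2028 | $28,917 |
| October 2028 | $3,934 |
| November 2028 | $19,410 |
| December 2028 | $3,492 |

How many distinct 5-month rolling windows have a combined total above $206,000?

3

January 2028–May 2028: $5,703 + $62,228 + $5,210 + $1,890 + $40,452 = $115,483 (under)
February 2028–June 2028: $62,228 + $5,210 + $1,890 + $40,452 + $24,233 = $134,013 (under)
March 2028–July 2028: $5,210 + $1,890 + $40,452 + $24,233 + $127,659 = $199,444 (under)
April 2028–August 2028: $1,890 + $40,452 + $24,233 + $127,659 + $25,399 = $219,633 (over)
May 2028–September 2028: $40,452 + $24,233 + $127,659 + $25,399 + $28,917 = $246,660 (over)
June 2028–October 2028: $24,233 + $127,659 + $25,399 + $28,917 + $3,934 = $210,142 (over)
July 2028–November 2028: $127,659 + $25,399 + $28,917 + $3,934 + $19,410 = $205,319 (under)
August 2028–December 2028: $25,399 + $28,917 + $3,934 + $19,410 + $3,492 = $81,152 (under)
3 windows exceed the threshold.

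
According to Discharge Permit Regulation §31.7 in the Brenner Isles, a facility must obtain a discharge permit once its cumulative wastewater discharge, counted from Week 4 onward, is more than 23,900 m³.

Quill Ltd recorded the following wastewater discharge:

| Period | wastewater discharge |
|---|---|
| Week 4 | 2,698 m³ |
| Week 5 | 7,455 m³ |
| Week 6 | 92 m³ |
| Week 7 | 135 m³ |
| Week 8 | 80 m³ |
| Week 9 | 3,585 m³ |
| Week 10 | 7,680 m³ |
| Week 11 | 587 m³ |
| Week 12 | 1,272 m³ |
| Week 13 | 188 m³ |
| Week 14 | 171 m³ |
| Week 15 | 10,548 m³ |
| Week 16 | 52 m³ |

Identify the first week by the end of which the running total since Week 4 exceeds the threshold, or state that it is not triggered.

Through Week 4: 2,698 m³
Through Week 5: 10,153 m³
Through Week 6: 10,245 m³
Through Week 7: 10,380 m³
Through Week 8: 10,460 m³
Through Week 9: 14,045 m³
Through Week 10: 21,725 m³
Through Week 11: 22,312 m³
Through Week 12: 23,584 m³
Through Week 13: 23,772 m³
Through Week 14: 23,943 m³ ← exceeds threshold

Week 14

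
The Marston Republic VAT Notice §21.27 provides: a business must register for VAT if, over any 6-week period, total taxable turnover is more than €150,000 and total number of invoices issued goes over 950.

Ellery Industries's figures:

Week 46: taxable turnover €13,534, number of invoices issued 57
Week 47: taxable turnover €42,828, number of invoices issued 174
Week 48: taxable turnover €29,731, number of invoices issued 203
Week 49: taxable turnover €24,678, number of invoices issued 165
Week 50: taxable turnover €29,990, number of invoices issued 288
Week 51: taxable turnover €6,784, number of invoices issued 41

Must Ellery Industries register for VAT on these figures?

No

Total taxable turnover: €13,534 + €42,828 + €29,731 + €24,678 + €29,990 + €6,784 = €147,545 (≤ €150,000).
Total number of invoices issued: 57 + 174 + 203 + 165 + 288 + 41 = 928 (≤ 950).
The test is 'and': the rule requires both, and at least one is not exceeded.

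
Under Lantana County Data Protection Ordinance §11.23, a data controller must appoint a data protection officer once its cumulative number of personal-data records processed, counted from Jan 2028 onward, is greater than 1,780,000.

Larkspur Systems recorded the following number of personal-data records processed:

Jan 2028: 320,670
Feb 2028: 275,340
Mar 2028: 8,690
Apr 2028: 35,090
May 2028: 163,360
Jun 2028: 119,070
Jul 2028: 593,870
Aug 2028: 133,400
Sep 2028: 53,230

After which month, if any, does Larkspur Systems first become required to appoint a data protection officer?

Through Jan 2028: 320,670
Through Feb 2028: 596,010
Through Mar 2028: 604,700
Through Apr 2028: 639,790
Through May 2028: 803,150
Through Jun 2028: 922,220
Through Jul 2028: 1,516,090
Through Aug 2028: 1,649,490
Through Sep 2028: 1,702,720
Final cumulative total 1,702,720 ≤ 1,780,000; the threshold is never exceeded.

Not triggered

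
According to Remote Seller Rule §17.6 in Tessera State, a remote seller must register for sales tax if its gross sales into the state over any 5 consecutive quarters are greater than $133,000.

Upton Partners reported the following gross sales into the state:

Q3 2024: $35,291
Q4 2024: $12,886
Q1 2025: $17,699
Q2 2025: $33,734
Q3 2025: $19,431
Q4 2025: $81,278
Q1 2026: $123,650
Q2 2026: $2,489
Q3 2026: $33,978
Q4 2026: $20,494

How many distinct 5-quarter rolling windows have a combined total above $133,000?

5

Q3 2024–Q3 2025: $35,291 + $12,886 + $17,699 + $33,734 + $19,431 = $119,041 (under)
Q4 2024–Q4 2025: $12,886 + $17,699 + $33,734 + $19,431 + $81,278 = $165,028 (over)
Q1 2025–Q1 2026: $17,699 + $33,734 + $19,431 + $81,278 + $123,650 = $275,792 (over)
Q2 2025–Q2 2026: $33,734 + $19,431 + $81,278 + $123,650 + $2,489 = $260,582 (over)
Q3 2025–Q3 2026: $19,431 + $81,278 + $123,650 + $2,489 + $33,978 = $260,826 (over)
Q4 2025–Q4 2026: $81,278 + $123,650 + $2,489 + $33,978 + $20,494 = $261,889 (over)
5 windows exceed the threshold.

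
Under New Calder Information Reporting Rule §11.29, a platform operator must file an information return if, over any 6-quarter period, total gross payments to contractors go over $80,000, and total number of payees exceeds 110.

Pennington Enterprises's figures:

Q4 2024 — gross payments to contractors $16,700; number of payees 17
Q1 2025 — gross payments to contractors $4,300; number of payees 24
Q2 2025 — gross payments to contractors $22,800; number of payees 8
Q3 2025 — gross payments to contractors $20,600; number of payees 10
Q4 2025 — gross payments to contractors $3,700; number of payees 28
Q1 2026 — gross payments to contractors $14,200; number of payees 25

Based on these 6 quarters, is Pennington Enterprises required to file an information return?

Yes

Total gross payments to contractors: $16,700 + $4,300 + $22,800 + $20,600 + $3,700 + $14,200 = $82,300 (> $80,000).
Total number of payees: 17 + 24 + 8 + 10 + 28 + 25 = 112 (> 110).
The test is 'and': both thresholds are exceeded.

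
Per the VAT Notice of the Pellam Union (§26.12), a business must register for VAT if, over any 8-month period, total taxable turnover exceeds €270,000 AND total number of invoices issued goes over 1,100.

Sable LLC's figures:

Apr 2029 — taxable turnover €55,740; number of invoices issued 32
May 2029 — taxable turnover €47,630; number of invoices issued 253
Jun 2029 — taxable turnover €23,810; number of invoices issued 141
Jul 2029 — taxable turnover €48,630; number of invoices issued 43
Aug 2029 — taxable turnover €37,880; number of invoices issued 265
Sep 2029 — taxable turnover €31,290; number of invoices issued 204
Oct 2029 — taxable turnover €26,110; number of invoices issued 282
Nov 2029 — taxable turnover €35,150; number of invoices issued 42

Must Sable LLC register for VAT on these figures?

Yes

Total taxable turnover: €55,740 + €47,630 + €23,810 + €48,630 + €37,880 + €31,290 + €26,110 + €35,150 = €306,240 (> €270,000).
Total number of invoices issued: 32 + 253 + 141 + 43 + 265 + 204 + 282 + 42 = 1,262 (> 1,100).
The test is 'and': both thresholds are exceeded.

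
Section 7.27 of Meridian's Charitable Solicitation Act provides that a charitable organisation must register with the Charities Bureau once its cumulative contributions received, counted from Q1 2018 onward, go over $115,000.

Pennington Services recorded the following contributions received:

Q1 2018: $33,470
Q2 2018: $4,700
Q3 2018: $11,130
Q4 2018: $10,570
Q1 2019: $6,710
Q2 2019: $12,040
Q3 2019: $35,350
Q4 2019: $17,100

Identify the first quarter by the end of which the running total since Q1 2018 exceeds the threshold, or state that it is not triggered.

Through Q1 2018: $33,470
Through Q2 2018: $38,170
Through Q3 2018: $49,300
Through Q4 2018: $59,870
Through Q1 2019: $66,580
Through Q2 2019: $78,620
Through Q3 2019: $113,970
Through Q4 2019: $131,070 ← exceeds threshold

Q4 2019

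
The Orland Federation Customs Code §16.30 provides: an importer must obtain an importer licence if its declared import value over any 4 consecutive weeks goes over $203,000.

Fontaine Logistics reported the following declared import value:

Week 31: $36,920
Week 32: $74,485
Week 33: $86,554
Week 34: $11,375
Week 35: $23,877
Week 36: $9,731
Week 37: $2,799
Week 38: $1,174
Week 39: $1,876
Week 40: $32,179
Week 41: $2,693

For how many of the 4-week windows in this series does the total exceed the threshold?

Week 31–Week 34: $36,920 + $74,485 + $86,554 + $11,375 = $209,334 (over)
Week 32–Week 35: $74,485 + $86,554 + $11,375 + $23,877 = $196,291 (under)
Week 33–Week 36: $86,554 + $11,375 + $23,877 + $9,731 = $131,537 (under)
Week 34–Week 37: $11,375 + $23,877 + $9,731 + $2,799 = $47,782 (under)
Week 35–Week 38: $23,877 + $9,731 + $2,799 + $1,174 = $37,581 (under)
Week 36–Week 39: $9,731 + $2,799 + $1,174 + $1,876 = $15,580 (under)
Week 37–Week 40: $2,799 + $1,174 + $1,876 + $32,179 = $38,028 (under)
Week 38–Week 41: $1,174 + $1,876 + $32,179 + $2,693 = $37,922 (under)
1 window exceeds the threshold.

1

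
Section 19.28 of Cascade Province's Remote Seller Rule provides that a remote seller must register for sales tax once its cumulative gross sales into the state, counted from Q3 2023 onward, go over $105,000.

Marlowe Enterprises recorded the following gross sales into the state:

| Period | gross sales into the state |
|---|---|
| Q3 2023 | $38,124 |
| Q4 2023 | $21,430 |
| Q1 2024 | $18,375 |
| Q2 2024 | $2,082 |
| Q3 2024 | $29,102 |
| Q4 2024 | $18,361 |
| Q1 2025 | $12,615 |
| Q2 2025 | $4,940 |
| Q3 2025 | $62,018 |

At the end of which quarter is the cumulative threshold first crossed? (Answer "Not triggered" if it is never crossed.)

Q3 2024

Through Q3 2023: $38,124
Through Q4 2023: $59,554
Through Q1 2024: $77,929
Through Q2 2024: $80,011
Through Q3 2024: $109,113 ← exceeds threshold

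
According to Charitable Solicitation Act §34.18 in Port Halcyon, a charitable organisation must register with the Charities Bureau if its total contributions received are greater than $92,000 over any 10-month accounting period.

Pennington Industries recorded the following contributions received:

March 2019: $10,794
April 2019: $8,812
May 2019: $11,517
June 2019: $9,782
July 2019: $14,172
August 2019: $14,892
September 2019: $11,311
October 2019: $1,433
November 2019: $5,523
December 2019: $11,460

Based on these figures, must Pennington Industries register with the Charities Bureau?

Yes

Total contributions received: $10,794 + $8,812 + $11,517 + $9,782 + $14,172 + $14,892 + $11,311 + $1,433 + $5,523 + $11,460 = $99,696.
$99,696 > $92,000, so the threshold is exceeded.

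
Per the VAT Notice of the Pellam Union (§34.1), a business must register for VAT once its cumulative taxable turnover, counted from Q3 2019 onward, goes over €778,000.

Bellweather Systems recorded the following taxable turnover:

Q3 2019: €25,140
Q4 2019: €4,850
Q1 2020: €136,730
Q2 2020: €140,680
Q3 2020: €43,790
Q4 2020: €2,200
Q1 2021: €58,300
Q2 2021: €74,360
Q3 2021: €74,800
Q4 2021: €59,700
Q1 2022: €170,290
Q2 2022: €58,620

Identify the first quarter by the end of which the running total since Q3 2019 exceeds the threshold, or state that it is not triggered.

Q1 2022

Through Q3 2019: €25,140
Through Q4 2019: €29,990
Through Q1 2020: €166,720
Through Q2 2020: €307,400
Through Q3 2020: €351,190
Through Q4 2020: €353,390
Through Q1 2021: €411,690
Through Q2 2021: €486,050
Through Q3 2021: €560,850
Through Q4 2021: €620,550
Through Q1 2022: €790,840 ← exceeds threshold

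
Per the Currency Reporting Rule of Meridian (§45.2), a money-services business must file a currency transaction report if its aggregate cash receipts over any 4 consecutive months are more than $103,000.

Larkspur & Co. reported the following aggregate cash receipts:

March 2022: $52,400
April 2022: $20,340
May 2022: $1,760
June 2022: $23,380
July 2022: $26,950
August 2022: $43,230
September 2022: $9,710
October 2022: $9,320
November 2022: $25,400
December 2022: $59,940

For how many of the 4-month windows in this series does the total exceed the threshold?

2

March 2022–June 2022: $52,400 + $20,340 + $1,760 + $23,380 = $97,880 (under)
April 2022–July 2022: $20,340 + $1,760 + $23,380 + $26,950 = $72,430 (under)
May 2022–August 2022: $1,760 + $23,380 + $26,950 + $43,230 = $95,320 (under)
June 2022–September 2022: $23,380 + $26,950 + $43,230 + $9,710 = $103,270 (over)
July 2022–October 2022: $26,950 + $43,230 + $9,710 + $9,320 = $89,210 (under)
August 2022–November 2022: $43,230 + $9,710 + $9,320 + $25,400 = $87,660 (under)
September 2022–December 2022: $9,710 + $9,320 + $25,400 + $59,940 = $104,370 (over)
2 windows exceed the threshold.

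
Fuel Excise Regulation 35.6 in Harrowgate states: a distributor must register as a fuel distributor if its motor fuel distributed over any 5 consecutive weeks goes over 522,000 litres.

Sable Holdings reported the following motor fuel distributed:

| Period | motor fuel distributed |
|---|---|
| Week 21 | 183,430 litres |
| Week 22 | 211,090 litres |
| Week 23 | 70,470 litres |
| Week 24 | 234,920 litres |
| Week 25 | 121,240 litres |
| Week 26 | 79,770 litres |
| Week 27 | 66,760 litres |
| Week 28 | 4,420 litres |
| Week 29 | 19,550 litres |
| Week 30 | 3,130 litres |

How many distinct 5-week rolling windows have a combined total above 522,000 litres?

Week 21–Week 25: 183,430 litres + 211,090 litres + 70,470 litres + 234,920 litres + 121,240 litres = 821,150 litres (over)
Week 22–Week 26: 211,090 litres + 70,470 litres + 234,920 litres + 121,240 litres + 79,770 litres = 717,490 litres (over)
Week 23–Week 27: 70,470 litres + 234,920 litres + 121,240 litres + 79,770 litres + 66,760 litres = 573,160 litres (over)
Week 24–Week 28: 234,920 litres + 121,240 litres + 79,770 litres + 66,760 litres + 4,420 litres = 507,110 litres (under)
Week 25–Week 29: 121,240 litres + 79,770 litres + 66,760 litres + 4,420 litres + 19,550 litres = 291,740 litres (under)
Week 26–Week 30: 79,770 litres + 66,760 litres + 4,420 litres + 19,550 litres + 3,130 litres = 173,630 litres (under)
3 windows exceed the threshold.

3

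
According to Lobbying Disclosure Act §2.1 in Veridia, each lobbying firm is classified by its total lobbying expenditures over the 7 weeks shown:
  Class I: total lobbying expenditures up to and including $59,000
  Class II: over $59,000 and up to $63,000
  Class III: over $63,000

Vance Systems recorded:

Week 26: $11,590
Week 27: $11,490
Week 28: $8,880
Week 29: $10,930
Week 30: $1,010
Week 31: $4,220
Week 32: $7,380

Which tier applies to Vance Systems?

Class I

Total lobbying expenditures: $11,590 + $11,490 + $8,880 + $10,930 + $1,010 + $4,220 + $7,380 = $55,500.
$55,500 ≤ $59,000, so Class I applies.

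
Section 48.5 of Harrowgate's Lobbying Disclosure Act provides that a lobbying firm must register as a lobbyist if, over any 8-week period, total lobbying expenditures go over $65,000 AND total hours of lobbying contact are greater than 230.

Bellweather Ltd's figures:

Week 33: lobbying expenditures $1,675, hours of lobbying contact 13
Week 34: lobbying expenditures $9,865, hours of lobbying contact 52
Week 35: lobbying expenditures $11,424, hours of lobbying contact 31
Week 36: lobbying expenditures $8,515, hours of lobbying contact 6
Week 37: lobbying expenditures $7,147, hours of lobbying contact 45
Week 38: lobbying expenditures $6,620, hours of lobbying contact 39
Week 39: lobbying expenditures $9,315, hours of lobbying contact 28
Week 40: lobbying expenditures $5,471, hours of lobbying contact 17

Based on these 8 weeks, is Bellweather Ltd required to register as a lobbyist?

Total lobbying expenditures: $1,675 + $9,865 + $11,424 + $8,515 + $7,147 + $6,620 + $9,315 + $5,471 = $60,032 (≤ $65,000).
Total hours of lobbying contact: 13 + 52 + 31 + 6 + 45 + 39 + 28 + 17 = 231 (> 230).
The test is 'and': the rule requires both, and at least one is not exceeded.

No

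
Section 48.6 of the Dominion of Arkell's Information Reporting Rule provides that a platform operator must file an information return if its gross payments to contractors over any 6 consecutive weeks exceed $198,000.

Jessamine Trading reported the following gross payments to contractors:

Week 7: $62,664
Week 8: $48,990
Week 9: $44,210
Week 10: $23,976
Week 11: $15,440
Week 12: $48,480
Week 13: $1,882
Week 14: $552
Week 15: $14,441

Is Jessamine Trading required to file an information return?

Week 7–Week 12: $62,664 + $48,990 + $44,210 + $23,976 + $15,440 + $48,480 = $243,760 (over)
Week 8–Week 13: $48,990 + $44,210 + $23,976 + $15,440 + $48,480 + $1,882 = $182,978 (under)
Week 9–Week 14: $44,210 + $23,976 + $15,440 + $48,480 + $1,882 + $552 = $134,540 (under)
Week 10–Week 15: $23,976 + $15,440 + $48,480 + $1,882 + $552 + $14,441 = $104,771 (under)
At least one window exceeds $198,000.

Yes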